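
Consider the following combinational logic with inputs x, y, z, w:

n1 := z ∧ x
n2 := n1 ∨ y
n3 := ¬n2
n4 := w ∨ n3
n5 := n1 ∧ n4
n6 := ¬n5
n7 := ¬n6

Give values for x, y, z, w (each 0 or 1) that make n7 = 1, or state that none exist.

x=1, y=0, z=1, w=1

n7 = ¬n6 must be 1, so n6 = 0.
n6 = ¬n5 must be 0, so n5 = 1.
n5 = n1 ∧ n4 must be 1, so both n1 = 1 and n4 = 1.
Check with x=1, y=0, z=1, w=1:
n1 = z ∧ x = 1 ∧ 1 = 1
n2 = n1 ∨ y = 1 ∨ 0 = 1
n3 = ¬n2 = ¬1 = 0
n4 = w ∨ n3 = 1 ∨ 0 = 1
n5 = n1 ∧ n4 = 1 ∧ 1 = 1
n6 = ¬n5 = ¬1 = 0
n7 = ¬n6 = ¬0 = 1
So n7 = 1 as required.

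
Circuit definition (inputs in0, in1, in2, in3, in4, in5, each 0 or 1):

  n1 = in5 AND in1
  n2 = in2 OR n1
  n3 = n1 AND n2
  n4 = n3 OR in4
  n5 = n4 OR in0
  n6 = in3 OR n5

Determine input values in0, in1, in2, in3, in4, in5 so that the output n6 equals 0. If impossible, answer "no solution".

in0=0, in1=1, in2=0, in3=0, in4=0, in5=0

n6 = in3 OR n5 must be 0, so both in3 = 0 and n5 = 0.
n5 = n4 OR in0 must be 0, so both n4 = 0 and in0 = 0.
n4 = n3 OR in4 must be 0, so both n3 = 0 and in4 = 0.
Check with in0=0, in1=1, in2=0, in3=0, in4=0, in5=0:
n1 = in5 AND in1 = 0 AND 1 = 0
n2 = in2 OR n1 = 0 OR 0 = 0
n3 = n1 AND n2 = 0 AND 0 = 0
n4 = n3 OR in4 = 0 OR 0 = 0
n5 = n4 OR in0 = 0 OR 0 = 0
n6 = in3 OR n5 = 0 OR 0 = 0
So n6 = 0 as required.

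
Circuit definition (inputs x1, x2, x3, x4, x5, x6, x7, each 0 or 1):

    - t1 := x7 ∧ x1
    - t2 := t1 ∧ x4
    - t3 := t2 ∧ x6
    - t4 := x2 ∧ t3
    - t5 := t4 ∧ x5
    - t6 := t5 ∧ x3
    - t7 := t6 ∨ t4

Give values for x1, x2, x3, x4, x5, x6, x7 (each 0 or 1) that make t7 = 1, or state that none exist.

x1=1, x2=1, x3=1, x4=1, x5=0, x6=1, x7=1

t7 = t6 ∨ t4 must be 1, so at least one of t6, t4 is 1.
Check with x1=1, x2=1, x3=1, x4=1, x5=0, x6=1, x7=1:
t1 = x7 ∧ x1 = 1 ∧ 1 = 1
t2 = t1 ∧ x4 = 1 ∧ 1 = 1
t3 = t2 ∧ x6 = 1 ∧ 1 = 1
t4 = x2 ∧ t3 = 1 ∧ 1 = 1
t5 = t4 ∧ x5 = 1 ∧ 0 = 0
t6 = t5 ∧ x3 = 0 ∧ 1 = 0
t7 = t6 ∨ t4 = 0 ∨ 1 = 1
So t7 = 1 as required.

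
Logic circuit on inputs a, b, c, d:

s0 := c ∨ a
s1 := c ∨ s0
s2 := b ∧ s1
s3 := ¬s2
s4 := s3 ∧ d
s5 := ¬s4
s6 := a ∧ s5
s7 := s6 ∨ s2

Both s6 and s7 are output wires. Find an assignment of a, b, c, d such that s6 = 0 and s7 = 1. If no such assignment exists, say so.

Check with a=0, b=1, c=1, d=0:
s0 = c ∨ a = 1 ∨ 0 = 1
s1 = c ∨ s0 = 1 ∨ 1 = 1
s2 = b ∧ s1 = 1 ∧ 1 = 1
s3 = ¬s2 = ¬1 = 0
s4 = s3 ∧ d = 0 ∧ 0 = 0
s5 = ¬s4 = ¬0 = 1
s6 = a ∧ s5 = 0 ∧ 1 = 0
s7 = s6 ∨ s2 = 0 ∨ 1 = 1
So s6 = 0 and s7 = 1.

a=0, b=1, c=1, d=0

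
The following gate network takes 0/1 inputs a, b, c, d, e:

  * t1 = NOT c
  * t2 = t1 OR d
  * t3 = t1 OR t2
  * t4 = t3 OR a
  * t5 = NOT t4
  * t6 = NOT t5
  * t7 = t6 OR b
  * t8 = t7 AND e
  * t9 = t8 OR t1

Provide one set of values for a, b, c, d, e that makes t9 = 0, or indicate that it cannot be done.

a=0, b=1, c=1, d=1, e=0

t9 = t8 OR t1 must be 0, so both t8 = 0 and t1 = 0.
t8 = t7 AND e must be 0, so at least one of t7, e is 0.
t1 = NOT c must be 0, so c = 1.
Check with a=0, b=1, c=1, d=1, e=0:
t1 = NOT c = NOT 1 = 0
t2 = t1 OR d = 0 OR 1 = 1
t3 = t1 OR t2 = 0 OR 1 = 1
t4 = t3 OR a = 1 OR 0 = 1
t5 = NOT t4 = NOT 1 = 0
t6 = NOT t5 = NOT 0 = 1
t7 = t6 OR b = 1 OR 1 = 1
t8 = t7 AND e = 1 AND 0 = 0
t9 = t8 OR t1 = 0 OR 0 = 0
So t9 = 0 as required.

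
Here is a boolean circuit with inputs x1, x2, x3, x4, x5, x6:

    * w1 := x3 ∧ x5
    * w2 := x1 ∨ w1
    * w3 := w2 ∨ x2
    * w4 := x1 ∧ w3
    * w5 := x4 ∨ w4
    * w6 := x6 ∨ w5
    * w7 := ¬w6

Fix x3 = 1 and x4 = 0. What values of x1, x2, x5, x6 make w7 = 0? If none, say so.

w7 = ¬w6 must be 0, so w6 = 1.
w6 = x6 ∨ w5 must be 1, so at least one of x6, w5 is 1.
Check with x3 = 1 and x4 = 0 and x1=1, x2=1, x5=1, x6=0:
w1 = x3 ∧ x5 = 1 ∧ 1 = 1
w2 = x1 ∨ w1 = 1 ∨ 1 = 1
w3 = w2 ∨ x2 = 1 ∨ 1 = 1
w4 = x1 ∧ w3 = 1 ∧ 1 = 1
w5 = x4 ∨ w4 = 0 ∨ 1 = 1
w6 = x6 ∨ w5 = 0 ∨ 1 = 1
w7 = ¬w6 = ¬1 = 0
So w7 = 0.

x1=1, x2=1, x5=1, x6=0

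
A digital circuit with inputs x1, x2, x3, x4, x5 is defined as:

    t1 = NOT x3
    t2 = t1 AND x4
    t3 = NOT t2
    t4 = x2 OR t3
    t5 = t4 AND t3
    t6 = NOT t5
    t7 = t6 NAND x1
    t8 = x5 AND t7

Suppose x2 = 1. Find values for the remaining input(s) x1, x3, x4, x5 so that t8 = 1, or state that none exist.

Check with x2 = 1 and x1=1, x3=1, x4=0, x5=1:
t1 = NOT x3 = NOT 1 = 0
t2 = t1 AND x4 = 0 AND 0 = 0
t3 = NOT t2 = NOT 0 = 1
t4 = x2 OR t3 = 1 OR 1 = 1
t5 = t4 AND t3 = 1 AND 1 = 1
t6 = NOT t5 = NOT 1 = 0
t7 = t6 NAND x1 = 0 NAND 1 = 1
t8 = x5 AND t7 = 1 AND 1 = 1
So t8 = 1.

x1=1 x3=1 x4=0 x5=1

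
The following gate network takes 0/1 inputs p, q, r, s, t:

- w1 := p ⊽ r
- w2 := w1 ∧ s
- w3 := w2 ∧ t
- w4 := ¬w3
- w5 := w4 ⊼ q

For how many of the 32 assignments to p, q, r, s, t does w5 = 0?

15

w5 = w4 ⊼ q must be 0, so both w4 = 1 and q = 1.
w4 = ¬w3 must be 1, so w3 = 0.
w3 = w2 ∧ t must be 0, so at least one of w2, t is 0.
Enumerating the 32 input combinations, 15 give w5 = 0 and 17 give w5 = 1.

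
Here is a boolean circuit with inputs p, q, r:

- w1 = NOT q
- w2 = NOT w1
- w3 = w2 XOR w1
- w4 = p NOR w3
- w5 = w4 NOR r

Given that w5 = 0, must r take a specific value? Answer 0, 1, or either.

1

w5 = w4 NOR r must be 0, so at least one of w4, r is 1.
Every assignment with w5 = 0 has r = 1; there are 4 such assignment(s).
  p=0, q=0, r=1
  p=0, q=1, r=1
  p=1, q=0, r=1
  p=1, q=1, r=1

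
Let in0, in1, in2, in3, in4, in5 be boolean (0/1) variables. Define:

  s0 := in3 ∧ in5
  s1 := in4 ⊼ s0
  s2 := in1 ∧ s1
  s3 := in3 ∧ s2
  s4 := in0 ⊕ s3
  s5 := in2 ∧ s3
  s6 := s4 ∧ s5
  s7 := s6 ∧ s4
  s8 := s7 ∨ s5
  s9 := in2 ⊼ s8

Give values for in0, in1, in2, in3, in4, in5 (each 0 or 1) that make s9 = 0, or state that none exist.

s9 = in2 ⊼ s8 must be 0, so both in2 = 1 and s8 = 1.
s8 = s7 ∨ s5 must be 1, so at least one of s7, s5 is 1.
Check with in0=0, in1=1, in2=1, in3=1, in4=0, in5=1:
s0 = in3 ∧ in5 = 1 ∧ 1 = 1
s1 = in4 ⊼ s0 = 0 ⊼ 1 = 1
s2 = in1 ∧ s1 = 1 ∧ 1 = 1
s3 = in3 ∧ s2 = 1 ∧ 1 = 1
s4 = in0 ⊕ s3 = 0 ⊕ 1 = 1
s5 = in2 ∧ s3 = 1 ∧ 1 = 1
s6 = s4 ∧ s5 = 1 ∧ 1 = 1
s7 = s6 ∧ s4 = 1 ∧ 1 = 1
s8 = s7 ∨ s5 = 1 ∨ 1 = 1
s9 = in2 ⊼ s8 = 1 ⊼ 1 = 0
So s9 = 0 as required.

in0=0, in1=1, in2=1, in3=1, in4=0, in5=1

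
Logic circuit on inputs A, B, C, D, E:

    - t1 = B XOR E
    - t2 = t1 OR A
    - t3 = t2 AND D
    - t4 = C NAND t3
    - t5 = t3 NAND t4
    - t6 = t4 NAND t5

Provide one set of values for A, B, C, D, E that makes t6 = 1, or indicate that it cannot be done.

A=1, B=0, C=0, D=1, E=1

Check with A=1, B=0, C=0, D=1, E=1:
t1 = B XOR E = 0 XOR 1 = 1
t2 = t1 OR A = 1 OR 1 = 1
t3 = t2 AND D = 1 AND 1 = 1
t4 = C NAND t3 = 0 NAND 1 = 1
t5 = t3 NAND t4 = 1 NAND 1 = 0
t6 = t4 NAND t5 = 1 NAND 0 = 1
So t6 = 1 as required.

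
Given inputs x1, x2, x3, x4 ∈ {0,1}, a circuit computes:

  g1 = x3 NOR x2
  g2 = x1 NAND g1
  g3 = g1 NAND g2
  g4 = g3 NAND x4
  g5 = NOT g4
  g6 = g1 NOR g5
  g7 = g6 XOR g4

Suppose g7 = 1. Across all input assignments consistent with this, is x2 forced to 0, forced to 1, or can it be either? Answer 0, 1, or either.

g7 = g6 XOR g4 must be 1, so g6 and g4 differ.
Every assignment with g7 = 1 has x2 = 0; there are 3 such assignment(s).
  x1=0, x2=0, x3=0, x4=0
  x1=0, x2=0, x3=0, x4=1
  x1=1, x2=0, x3=0, x4=0

0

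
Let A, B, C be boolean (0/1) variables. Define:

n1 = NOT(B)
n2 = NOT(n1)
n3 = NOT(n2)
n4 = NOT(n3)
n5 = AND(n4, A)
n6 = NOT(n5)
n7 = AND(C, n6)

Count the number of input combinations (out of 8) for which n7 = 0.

5

n7 = AND(C, n6) must be 0, so at least one of C, n6 is 0.
Satisfying assignments:
  A=0, B=0, C=0
  A=0, B=1, C=0
  A=1, B=0, C=0
  A=1, B=1, C=0
  A=1, B=1, C=1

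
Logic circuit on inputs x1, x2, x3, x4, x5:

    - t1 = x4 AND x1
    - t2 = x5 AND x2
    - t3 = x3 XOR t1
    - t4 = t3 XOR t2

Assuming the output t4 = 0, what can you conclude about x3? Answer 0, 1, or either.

Both values of x3 occur among assignments with t4 = 0:
  x3=0: x1=0, x2=0, x3=0, x4=0, x5=0
  x3=1: x1=0, x2=1, x3=1, x4=0, x5=1

either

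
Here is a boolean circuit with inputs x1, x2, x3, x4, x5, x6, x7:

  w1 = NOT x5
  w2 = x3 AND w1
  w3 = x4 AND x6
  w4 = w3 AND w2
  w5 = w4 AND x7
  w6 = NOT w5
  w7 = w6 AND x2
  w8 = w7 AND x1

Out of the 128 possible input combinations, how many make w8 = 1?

w8 = w7 AND x1 must be 1, so both w7 = 1 and x1 = 1.
w7 = w6 AND x2 must be 1, so both w6 = 1 and x2 = 1.
w6 = NOT w5 must be 1, so w5 = 0.
Enumerating the 128 input combinations, 31 give w8 = 1 and 97 give w8 = 0.

31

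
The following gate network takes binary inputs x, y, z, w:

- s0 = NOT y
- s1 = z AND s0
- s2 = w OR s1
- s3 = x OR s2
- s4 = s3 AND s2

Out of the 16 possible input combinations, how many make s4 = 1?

10

s4 = s3 AND s2 must be 1, so both s3 = 1 and s2 = 1.
s3 = x OR s2 must be 1, so at least one of x, s2 is 1.
s2 = w OR s1 must be 1, so at least one of w, s1 is 1.
Enumerating the 16 input combinations, 10 give s4 = 1 and 6 give s4 = 0.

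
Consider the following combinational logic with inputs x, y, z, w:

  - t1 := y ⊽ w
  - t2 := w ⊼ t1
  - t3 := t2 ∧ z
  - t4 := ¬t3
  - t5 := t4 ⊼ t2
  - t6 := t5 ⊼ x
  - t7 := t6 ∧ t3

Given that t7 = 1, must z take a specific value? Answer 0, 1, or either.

t7 = t6 ∧ t3 must be 1, so both t6 = 1 and t3 = 1.
t6 = t5 ⊼ x must be 1, so at least one of t5, x is 0.
t3 = t2 ∧ z must be 1, so both t2 = 1 and z = 1.
Every assignment with t7 = 1 has z = 1; there are 4 such assignment(s).
  x=0, y=0, z=1, w=0
  x=0, y=0, z=1, w=1
  x=0, y=1, z=1, w=0
  x=0, y=1, z=1, w=1

1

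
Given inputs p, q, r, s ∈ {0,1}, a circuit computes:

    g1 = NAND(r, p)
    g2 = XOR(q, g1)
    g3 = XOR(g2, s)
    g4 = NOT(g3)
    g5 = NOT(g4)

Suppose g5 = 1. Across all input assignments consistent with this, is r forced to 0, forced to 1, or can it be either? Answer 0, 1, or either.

either

Both values of r occur among assignments with g5 = 1:
  r=0: p=0, q=0, r=0, s=0
  r=1: p=0, q=0, r=1, s=0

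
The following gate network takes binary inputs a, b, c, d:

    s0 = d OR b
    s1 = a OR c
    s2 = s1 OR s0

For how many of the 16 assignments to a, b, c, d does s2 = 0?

s2 = s1 OR s0 must be 0, so both s1 = 0 and s0 = 0.
Satisfying assignments:
  a=0, b=0, c=0, d=0

1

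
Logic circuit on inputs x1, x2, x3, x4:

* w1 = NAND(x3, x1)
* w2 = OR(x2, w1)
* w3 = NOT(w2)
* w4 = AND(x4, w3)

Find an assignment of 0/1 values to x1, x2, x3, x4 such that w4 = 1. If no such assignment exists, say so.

x1=1, x2=0, x3=1, x4=1

Check with x1=1, x2=0, x3=1, x4=1:
w1 = NAND(x3, x1) = NAND(1, 1) = 0
w2 = OR(x2, w1) = OR(0, 0) = 0
w3 = NOT(w2) = NOT 0 = 1
w4 = AND(x4, w3) = AND(1, 1) = 1
So w4 = 1 as required.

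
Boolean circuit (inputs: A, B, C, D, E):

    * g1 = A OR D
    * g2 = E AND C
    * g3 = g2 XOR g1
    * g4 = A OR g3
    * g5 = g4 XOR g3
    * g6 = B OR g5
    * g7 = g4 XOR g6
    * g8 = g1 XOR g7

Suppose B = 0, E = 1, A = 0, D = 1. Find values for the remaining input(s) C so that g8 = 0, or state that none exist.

g8 = g1 XOR g7 must be 0, so g1 and g7 are equal.
Check with B = 0, E = 1, A = 0, D = 1 and C=0:
g1 = A OR D = 0 OR 1 = 1
g2 = E AND C = 1 AND 0 = 0
g3 = g2 XOR g1 = 0 XOR 1 = 1
g4 = A OR g3 = 0 OR 1 = 1
g5 = g4 XOR g3 = 1 XOR 1 = 0
g6 = B OR g5 = 0 OR 0 = 0
g7 = g4 XOR g6 = 1 XOR 0 = 1
g8 = g1 XOR g7 = 1 XOR 1 = 0
So g8 = 0.

C=0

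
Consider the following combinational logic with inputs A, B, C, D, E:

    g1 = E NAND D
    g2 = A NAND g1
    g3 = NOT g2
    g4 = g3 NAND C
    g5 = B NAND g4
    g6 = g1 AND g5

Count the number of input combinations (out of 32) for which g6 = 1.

g6 = g1 AND g5 must be 1, so both g1 = 1 and g5 = 1.
g1 = E NAND D must be 1, so at least one of E, D is 0.
g5 = B NAND g4 must be 1, so at least one of B, g4 is 0.
Enumerating the 32 input combinations, 15 give g6 = 1 and 17 give g6 = 0.

15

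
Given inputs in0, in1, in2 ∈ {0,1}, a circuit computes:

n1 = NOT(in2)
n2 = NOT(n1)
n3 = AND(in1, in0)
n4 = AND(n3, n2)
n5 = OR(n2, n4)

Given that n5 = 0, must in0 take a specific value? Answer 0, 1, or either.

Both values of in0 occur among assignments with n5 = 0:
  in0=0: in0=0, in1=0, in2=0
  in0=1: in0=1, in1=0, in2=0

either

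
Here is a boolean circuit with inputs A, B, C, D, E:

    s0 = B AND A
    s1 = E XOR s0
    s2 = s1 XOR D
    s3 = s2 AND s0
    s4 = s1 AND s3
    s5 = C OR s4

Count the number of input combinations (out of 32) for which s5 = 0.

s5 = C OR s4 must be 0, so both C = 0 and s4 = 0.
Enumerating the 32 input combinations, 15 give s5 = 0 and 17 give s5 = 1.

15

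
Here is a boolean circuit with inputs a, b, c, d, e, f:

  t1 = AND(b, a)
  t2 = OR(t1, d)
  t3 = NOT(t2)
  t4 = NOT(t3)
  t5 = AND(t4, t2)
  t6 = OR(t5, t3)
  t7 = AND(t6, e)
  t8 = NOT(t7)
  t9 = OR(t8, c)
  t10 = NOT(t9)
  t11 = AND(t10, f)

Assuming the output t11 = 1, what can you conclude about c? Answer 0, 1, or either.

t11 = AND(t10, f) must be 1, so both t10 = 1 and f = 1.
Every assignment with t11 = 1 has c = 0; there are 8 such assignment(s).

0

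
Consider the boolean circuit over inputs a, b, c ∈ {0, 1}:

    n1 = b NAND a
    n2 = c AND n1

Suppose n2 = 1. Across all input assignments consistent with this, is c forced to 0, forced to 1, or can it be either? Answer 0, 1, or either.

1

n2 = c AND n1 must be 1, so both c = 1 and n1 = 1.
n1 = b NAND a must be 1, so at least one of b, a is 0.
Every assignment with n2 = 1 has c = 1; there are 3 such assignment(s).
  a=0, b=0, c=1
  a=0, b=1, c=1
  a=1, b=0, c=1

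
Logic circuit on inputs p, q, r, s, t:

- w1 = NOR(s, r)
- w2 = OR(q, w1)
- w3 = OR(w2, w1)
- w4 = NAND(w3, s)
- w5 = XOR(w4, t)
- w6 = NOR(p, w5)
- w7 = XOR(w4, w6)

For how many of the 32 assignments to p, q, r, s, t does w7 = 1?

20

w7 = XOR(w4, w6) must be 1, so w4 and w6 differ.
Enumerating the 32 input combinations, 20 give w7 = 1 and 12 give w7 = 0.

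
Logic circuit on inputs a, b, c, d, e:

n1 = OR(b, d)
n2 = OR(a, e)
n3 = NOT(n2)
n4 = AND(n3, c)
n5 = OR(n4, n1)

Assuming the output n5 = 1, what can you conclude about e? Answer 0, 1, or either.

Both values of e occur among assignments with n5 = 1:
  e=0: a=0, b=0, c=0, d=1, e=0
  e=1: a=0, b=0, c=0, d=1, e=1

either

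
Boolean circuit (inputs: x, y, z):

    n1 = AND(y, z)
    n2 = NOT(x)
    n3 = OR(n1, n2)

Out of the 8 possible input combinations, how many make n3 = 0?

n3 = OR(n1, n2) must be 0, so both n1 = 0 and n2 = 0.
n1 = AND(y, z) must be 0, so at least one of y, z is 0.
n2 = NOT(x) must be 0, so x = 1.
Satisfying assignments:
  x=1, y=0, z=0
  x=1, y=0, z=1
  x=1, y=1, z=0

3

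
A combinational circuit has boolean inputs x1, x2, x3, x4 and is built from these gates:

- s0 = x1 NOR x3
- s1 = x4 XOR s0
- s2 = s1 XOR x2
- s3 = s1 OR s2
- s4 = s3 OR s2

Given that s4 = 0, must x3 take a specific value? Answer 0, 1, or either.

either

Both values of x3 occur among assignments with s4 = 0:
  x3=0: x1=0, x2=0, x3=0, x4=1
  x3=1: x1=0, x2=0, x3=1, x4=0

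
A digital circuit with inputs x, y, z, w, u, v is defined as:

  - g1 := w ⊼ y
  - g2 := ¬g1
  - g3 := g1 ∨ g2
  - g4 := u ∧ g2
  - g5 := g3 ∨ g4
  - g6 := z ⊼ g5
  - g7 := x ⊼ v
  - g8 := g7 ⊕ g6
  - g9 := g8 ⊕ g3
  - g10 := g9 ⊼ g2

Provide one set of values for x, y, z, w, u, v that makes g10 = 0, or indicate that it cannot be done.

x=0 y=1 z=0 w=1 u=1 v=1

g10 = g9 ⊼ g2 must be 0, so both g9 = 1 and g2 = 1.
Check with x=0 y=1 z=0 w=1 u=1 v=1:
g1 = w ⊼ y = 1 ⊼ 1 = 0
g2 = ¬g1 = ¬0 = 1
g3 = g1 ∨ g2 = 0 ∨ 1 = 1
g4 = u ∧ g2 = 1 ∧ 1 = 1
g5 = g3 ∨ g4 = 1 ∨ 1 = 1
g6 = z ⊼ g5 = 0 ⊼ 1 = 1
g7 = x ⊼ v = 0 ⊼ 1 = 1
g8 = g7 ⊕ g6 = 1 ⊕ 1 = 0
g9 = g8 ⊕ g3 = 0 ⊕ 1 = 1
g10 = g9 ⊼ g2 = 1 ⊼ 1 = 0
So g10 = 0 as required.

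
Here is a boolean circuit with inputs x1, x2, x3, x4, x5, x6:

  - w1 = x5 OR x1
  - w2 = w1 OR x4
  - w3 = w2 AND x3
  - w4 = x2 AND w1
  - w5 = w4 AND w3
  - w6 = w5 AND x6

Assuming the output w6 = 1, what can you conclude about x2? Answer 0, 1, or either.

1

w6 = w5 AND x6 must be 1, so both w5 = 1 and x6 = 1.
Every assignment with w6 = 1 has x2 = 1; there are 6 such assignment(s).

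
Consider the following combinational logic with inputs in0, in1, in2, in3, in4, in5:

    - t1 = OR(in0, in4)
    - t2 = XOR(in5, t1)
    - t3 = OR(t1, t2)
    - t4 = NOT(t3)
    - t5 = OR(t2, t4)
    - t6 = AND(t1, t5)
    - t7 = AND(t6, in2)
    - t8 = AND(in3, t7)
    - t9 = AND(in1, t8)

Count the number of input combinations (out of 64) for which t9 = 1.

t9 = AND(in1, t8) must be 1, so both in1 = 1 and t8 = 1.
t8 = AND(in3, t7) must be 1, so both in3 = 1 and t7 = 1.
t7 = AND(t6, in2) must be 1, so both t6 = 1 and in2 = 1.
Satisfying assignments:
  in0=0, in1=1, in2=1, in3=1, in4=1, in5=0
  in0=1, in1=1, in2=1, in3=1, in4=0, in5=0
  in0=1, in1=1, in2=1, in3=1, in4=1, in5=0

3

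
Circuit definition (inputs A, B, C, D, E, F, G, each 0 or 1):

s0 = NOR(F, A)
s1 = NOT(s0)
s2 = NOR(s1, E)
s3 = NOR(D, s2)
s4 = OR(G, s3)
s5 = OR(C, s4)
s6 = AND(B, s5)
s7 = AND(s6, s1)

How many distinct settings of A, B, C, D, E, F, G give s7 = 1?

s7 = AND(s6, s1) must be 1, so both s6 = 1 and s1 = 1.
s6 = AND(B, s5) must be 1, so both B = 1 and s5 = 1.
s1 = NOT(s0) must be 1, so s0 = 0.
Enumerating the 128 input combinations, 42 give s7 = 1 and 86 give s7 = 0.

42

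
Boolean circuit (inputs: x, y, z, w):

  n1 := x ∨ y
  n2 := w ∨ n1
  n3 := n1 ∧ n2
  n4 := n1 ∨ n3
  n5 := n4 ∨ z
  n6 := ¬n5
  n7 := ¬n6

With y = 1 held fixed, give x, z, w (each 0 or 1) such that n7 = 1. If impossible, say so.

n7 = ¬n6 must be 1, so n6 = 0.
n6 = ¬n5 must be 0, so n5 = 1.
Check with y = 1 and x=1, z=1, w=0:
n1 = x ∨ y = 1 ∨ 1 = 1
n2 = w ∨ n1 = 0 ∨ 1 = 1
n3 = n1 ∧ n2 = 1 ∧ 1 = 1
n4 = n1 ∨ n3 = 1 ∨ 1 = 1
n5 = n4 ∨ z = 1 ∨ 1 = 1
n6 = ¬n5 = ¬1 = 0
n7 = ¬n6 = ¬0 = 1
So n7 = 1.

x=1, z=1, w=0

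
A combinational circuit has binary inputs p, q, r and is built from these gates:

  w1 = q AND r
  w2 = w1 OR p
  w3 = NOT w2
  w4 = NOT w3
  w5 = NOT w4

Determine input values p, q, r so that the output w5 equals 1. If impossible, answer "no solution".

p=0, q=1, r=0

w5 = NOT w4 must be 1, so w4 = 0.
w4 = NOT w3 must be 0, so w3 = 1.
w3 = NOT w2 must be 1, so w2 = 0.
Check with p=0, q=1, r=0:
w1 = q AND r = 1 AND 0 = 0
w2 = w1 OR p = 0 OR 0 = 0
w3 = NOT w2 = NOT 0 = 1
w4 = NOT w3 = NOT 1 = 0
w5 = NOT w4 = NOT 0 = 1
So w5 = 1 as required.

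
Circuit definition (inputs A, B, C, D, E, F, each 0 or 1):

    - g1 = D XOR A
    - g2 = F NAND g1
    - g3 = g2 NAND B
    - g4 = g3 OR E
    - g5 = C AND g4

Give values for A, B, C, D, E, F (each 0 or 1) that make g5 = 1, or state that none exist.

A=1 B=1 C=1 D=0 E=0 F=1

Check with A=1 B=1 C=1 D=0 E=0 F=1:
g1 = D XOR A = 0 XOR 1 = 1
g2 = F NAND g1 = 1 NAND 1 = 0
g3 = g2 NAND B = 0 NAND 1 = 1
g4 = g3 OR E = 1 OR 0 = 1
g5 = C AND g4 = 1 AND 1 = 1
So g5 = 1 as required.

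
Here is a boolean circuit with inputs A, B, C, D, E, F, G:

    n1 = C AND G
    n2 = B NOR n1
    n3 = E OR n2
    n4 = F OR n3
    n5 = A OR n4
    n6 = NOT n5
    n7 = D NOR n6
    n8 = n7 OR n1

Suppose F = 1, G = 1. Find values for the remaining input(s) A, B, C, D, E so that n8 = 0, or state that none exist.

A=0, B=1, C=0, D=1, E=0

Check with F = 1, G = 1 and A=0, B=1, C=0, D=1, E=0:
n1 = C AND G = 0 AND 1 = 0
n2 = B NOR n1 = 1 NOR 0 = 0
n3 = E OR n2 = 0 OR 0 = 0
n4 = F OR n3 = 1 OR 0 = 1
n5 = A OR n4 = 0 OR 1 = 1
n6 = NOT n5 = NOT 1 = 0
n7 = D NOR n6 = 1 NOR 0 = 0
n8 = n7 OR n1 = 0 OR 0 = 0
So n8 = 0.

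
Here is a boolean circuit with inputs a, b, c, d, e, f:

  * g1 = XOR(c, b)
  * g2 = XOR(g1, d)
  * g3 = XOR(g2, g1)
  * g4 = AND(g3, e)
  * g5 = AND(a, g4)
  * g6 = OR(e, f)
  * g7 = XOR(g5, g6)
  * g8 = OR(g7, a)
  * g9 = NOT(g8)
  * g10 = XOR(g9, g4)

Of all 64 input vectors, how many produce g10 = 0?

40

g10 = XOR(g9, g4) must be 0, so g9 and g4 are equal.
Enumerating the 64 input combinations, 40 give g10 = 0 and 24 give g10 = 1.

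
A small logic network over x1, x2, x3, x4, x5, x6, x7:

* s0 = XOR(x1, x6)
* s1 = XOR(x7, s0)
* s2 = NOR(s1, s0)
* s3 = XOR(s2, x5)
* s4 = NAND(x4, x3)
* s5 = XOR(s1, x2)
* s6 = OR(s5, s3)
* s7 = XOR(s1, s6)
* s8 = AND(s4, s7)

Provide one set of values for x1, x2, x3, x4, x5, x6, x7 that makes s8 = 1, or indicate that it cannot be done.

s8 = AND(s4, s7) must be 1, so both s4 = 1 and s7 = 1.
Check with x1=0, x2=0, x3=1, x4=0, x5=1, x6=1, x7=1:
s0 = XOR(x1, x6) = XOR(0, 1) = 1
s1 = XOR(x7, s0) = XOR(1, 1) = 0
s2 = NOR(s1, s0) = NOR(0, 1) = 0
s3 = XOR(s2, x5) = XOR(0, 1) = 1
s4 = NAND(x4, x3) = NAND(0, 1) = 1
s5 = XOR(s1, x2) = XOR(0, 0) = 0
s6 = OR(s5, s3) = OR(0, 1) = 1
s7 = XOR(s1, s6) = XOR(0, 1) = 1
s8 = AND(s4, s7) = AND(1, 1) = 1
So s8 = 1 as required.

x1=0, x2=0, x3=1, x4=0, x5=1, x6=1, x7=1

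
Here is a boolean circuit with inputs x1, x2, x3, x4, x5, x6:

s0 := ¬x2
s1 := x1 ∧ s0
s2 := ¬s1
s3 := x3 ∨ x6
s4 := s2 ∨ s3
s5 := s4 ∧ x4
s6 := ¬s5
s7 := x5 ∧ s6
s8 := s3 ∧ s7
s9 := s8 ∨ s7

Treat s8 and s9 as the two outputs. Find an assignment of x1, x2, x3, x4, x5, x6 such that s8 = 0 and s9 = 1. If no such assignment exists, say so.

x1=1, x2=1, x3=0, x4=0, x5=1, x6=0

Check with x1=1, x2=1, x3=0, x4=0, x5=1, x6=0:
s0 = ¬x2 = ¬1 = 0
s1 = x1 ∧ s0 = 1 ∧ 0 = 0
s2 = ¬s1 = ¬0 = 1
s3 = x3 ∨ x6 = 0 ∨ 0 = 0
s4 = s2 ∨ s3 = 1 ∨ 0 = 1
s5 = s4 ∧ x4 = 1 ∧ 0 = 0
s6 = ¬s5 = ¬0 = 1
s7 = x5 ∧ s6 = 1 ∧ 1 = 1
s8 = s3 ∧ s7 = 0 ∧ 1 = 0
s9 = s8 ∨ s7 = 0 ∨ 1 = 1
So s8 = 0 and s9 = 1.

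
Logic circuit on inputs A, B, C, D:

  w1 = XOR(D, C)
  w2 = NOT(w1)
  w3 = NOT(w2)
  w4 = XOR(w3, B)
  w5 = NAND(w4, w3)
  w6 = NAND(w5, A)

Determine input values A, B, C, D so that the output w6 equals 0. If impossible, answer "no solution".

A=1, B=1, C=0, D=0

w6 = NAND(w5, A) must be 0, so both w5 = 1 and A = 1.
Check with A=1, B=1, C=0, D=0:
w1 = XOR(D, C) = XOR(0, 0) = 0
w2 = NOT(w1) = NOT 0 = 1
w3 = NOT(w2) = NOT 1 = 0
w4 = XOR(w3, B) = XOR(0, 1) = 1
w5 = NAND(w4, w3) = NAND(1, 0) = 1
w6 = NAND(w5, A) = NAND(1, 1) = 0
So w6 = 0 as required.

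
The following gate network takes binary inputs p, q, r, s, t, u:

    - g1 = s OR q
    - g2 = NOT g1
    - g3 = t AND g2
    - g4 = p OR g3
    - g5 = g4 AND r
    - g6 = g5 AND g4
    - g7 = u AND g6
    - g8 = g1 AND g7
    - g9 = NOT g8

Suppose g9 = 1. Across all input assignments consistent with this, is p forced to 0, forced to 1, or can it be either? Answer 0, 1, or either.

Both values of p occur among assignments with g9 = 1:
  p=0: p=0, q=0, r=0, s=0, t=0, u=0
  p=1: p=1, q=0, r=0, s=0, t=0, u=0

either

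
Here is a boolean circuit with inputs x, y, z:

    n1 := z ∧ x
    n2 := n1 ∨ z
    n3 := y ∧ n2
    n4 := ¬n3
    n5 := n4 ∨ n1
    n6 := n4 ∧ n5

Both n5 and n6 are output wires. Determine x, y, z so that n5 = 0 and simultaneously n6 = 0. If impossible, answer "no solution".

x=0 y=1 z=1

Check with x=0 y=1 z=1:
n1 = z ∧ x = 1 ∧ 0 = 0
n2 = n1 ∨ z = 0 ∨ 1 = 1
n3 = y ∧ n2 = 1 ∧ 1 = 1
n4 = ¬n3 = ¬1 = 0
n5 = n4 ∨ n1 = 0 ∨ 0 = 0
n6 = n4 ∧ n5 = 0 ∧ 0 = 0
So n5 = 0 and n6 = 0.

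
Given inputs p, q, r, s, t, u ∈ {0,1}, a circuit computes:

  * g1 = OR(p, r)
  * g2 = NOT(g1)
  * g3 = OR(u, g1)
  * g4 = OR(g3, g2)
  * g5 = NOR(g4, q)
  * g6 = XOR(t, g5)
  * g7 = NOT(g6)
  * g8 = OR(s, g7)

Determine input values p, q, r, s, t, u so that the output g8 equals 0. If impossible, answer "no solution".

p=0 q=0 r=1 s=0 t=1 u=0

g8 = OR(s, g7) must be 0, so both s = 0 and g7 = 0.
Check with p=0 q=0 r=1 s=0 t=1 u=0:
g1 = OR(p, r) = OR(0, 1) = 1
g2 = NOT(g1) = NOT 1 = 0
g3 = OR(u, g1) = OR(0, 1) = 1
g4 = OR(g3, g2) = OR(1, 0) = 1
g5 = NOR(g4, q) = NOR(1, 0) = 0
g6 = XOR(t, g5) = XOR(1, 0) = 1
g7 = NOT(g6) = NOT 1 = 0
g8 = OR(s, g7) = OR(0, 0) = 0
So g8 = 0 as required.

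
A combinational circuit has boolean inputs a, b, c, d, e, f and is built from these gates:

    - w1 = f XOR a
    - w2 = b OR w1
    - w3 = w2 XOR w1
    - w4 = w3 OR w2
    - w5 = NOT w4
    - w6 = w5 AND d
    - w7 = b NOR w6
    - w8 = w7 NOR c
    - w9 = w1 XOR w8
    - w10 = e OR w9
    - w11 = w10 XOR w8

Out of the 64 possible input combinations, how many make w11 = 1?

38

w11 = w10 XOR w8 must be 1, so w10 and w8 differ.
Enumerating the 64 input combinations, 38 give w11 = 1 and 26 give w11 = 0.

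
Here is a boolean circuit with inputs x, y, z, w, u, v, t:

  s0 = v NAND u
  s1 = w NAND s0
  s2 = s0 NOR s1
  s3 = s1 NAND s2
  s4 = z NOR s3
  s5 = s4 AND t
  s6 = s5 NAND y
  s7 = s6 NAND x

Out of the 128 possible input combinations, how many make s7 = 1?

64

s7 = s6 NAND x must be 1, so at least one of s6, x is 0.
Enumerating the 128 input combinations, 64 give s7 = 1 and 64 give s7 = 0.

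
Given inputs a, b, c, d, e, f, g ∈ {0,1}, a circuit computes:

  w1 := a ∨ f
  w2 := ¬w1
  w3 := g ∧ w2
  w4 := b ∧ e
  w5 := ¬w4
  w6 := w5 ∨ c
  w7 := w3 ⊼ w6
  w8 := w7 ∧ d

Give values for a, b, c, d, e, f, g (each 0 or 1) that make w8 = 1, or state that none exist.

a=1 b=1 c=1 d=1 e=0 f=0 g=1

w8 = w7 ∧ d must be 1, so both w7 = 1 and d = 1.
Check with a=1 b=1 c=1 d=1 e=0 f=0 g=1:
w1 = a ∨ f = 1 ∨ 0 = 1
w2 = ¬w1 = ¬1 = 0
w3 = g ∧ w2 = 1 ∧ 0 = 0
w4 = b ∧ e = 1 ∧ 0 = 0
w5 = ¬w4 = ¬0 = 1
w6 = w5 ∨ c = 1 ∨ 1 = 1
w7 = w3 ⊼ w6 = 0 ⊼ 1 = 1
w8 = w7 ∧ d = 1 ∧ 1 = 1
So w8 = 1 as required.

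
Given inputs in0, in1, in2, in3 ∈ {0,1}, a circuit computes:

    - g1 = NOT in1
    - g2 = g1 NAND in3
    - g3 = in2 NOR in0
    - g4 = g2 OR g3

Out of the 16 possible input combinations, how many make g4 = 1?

13

g4 = g2 OR g3 must be 1, so at least one of g2, g3 is 1.
Enumerating the 16 input combinations, 13 give g4 = 1 and 3 give g4 = 0.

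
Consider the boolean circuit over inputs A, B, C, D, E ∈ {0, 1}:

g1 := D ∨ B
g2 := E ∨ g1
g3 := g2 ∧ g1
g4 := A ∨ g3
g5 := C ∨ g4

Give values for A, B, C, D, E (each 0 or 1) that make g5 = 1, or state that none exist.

A=0, B=1, C=0, D=0, E=0

Check with A=0, B=1, C=0, D=0, E=0:
g1 = D ∨ B = 0 ∨ 1 = 1
g2 = E ∨ g1 = 0 ∨ 1 = 1
g3 = g2 ∧ g1 = 1 ∧ 1 = 1
g4 = A ∨ g3 = 0 ∨ 1 = 1
g5 = C ∨ g4 = 0 ∨ 1 = 1
So g5 = 1 as required.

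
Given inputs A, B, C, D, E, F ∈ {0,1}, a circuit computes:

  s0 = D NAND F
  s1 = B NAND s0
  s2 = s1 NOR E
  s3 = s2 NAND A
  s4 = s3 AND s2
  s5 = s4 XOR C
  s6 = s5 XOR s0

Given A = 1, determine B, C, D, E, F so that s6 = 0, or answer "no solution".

Check with A = 1 and B=1, C=1, D=0, E=1, F=1:
s0 = D NAND F = 0 NAND 1 = 1
s1 = B NAND s0 = 1 NAND 1 = 0
s2 = s1 NOR E = 0 NOR 1 = 0
s3 = s2 NAND A = 0 NAND 1 = 1
s4 = s3 AND s2 = 1 AND 0 = 0
s5 = s4 XOR C = 0 XOR 1 = 1
s6 = s5 XOR s0 = 1 XOR 1 = 0
So s6 = 0.

B=1, C=1, D=0, E=1, F=1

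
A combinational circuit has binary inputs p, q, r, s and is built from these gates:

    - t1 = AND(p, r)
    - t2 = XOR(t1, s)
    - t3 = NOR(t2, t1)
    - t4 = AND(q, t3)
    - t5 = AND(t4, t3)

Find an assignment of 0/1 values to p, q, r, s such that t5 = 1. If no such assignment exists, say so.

p=0, q=1, r=0, s=0

t5 = AND(t4, t3) must be 1, so both t4 = 1 and t3 = 1.
t4 = AND(q, t3) must be 1, so both q = 1 and t3 = 1.
Check with p=0, q=1, r=0, s=0:
t1 = AND(p, r) = AND(0, 0) = 0
t2 = XOR(t1, s) = XOR(0, 0) = 0
t3 = NOR(t2, t1) = NOR(0, 0) = 1
t4 = AND(q, t3) = AND(1, 1) = 1
t5 = AND(t4, t3) = AND(1, 1) = 1
So t5 = 1 as required.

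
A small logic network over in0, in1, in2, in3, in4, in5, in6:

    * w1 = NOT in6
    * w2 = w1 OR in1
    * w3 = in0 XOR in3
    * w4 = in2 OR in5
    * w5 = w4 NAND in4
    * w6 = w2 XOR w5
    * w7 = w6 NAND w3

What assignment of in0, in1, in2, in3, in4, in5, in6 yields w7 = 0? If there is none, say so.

w7 = w6 NAND w3 must be 0, so both w6 = 1 and w3 = 1.
w6 = w2 XOR w5 must be 1, so w2 and w5 differ.
Check with in0=0 in1=1 in2=1 in3=1 in4=1 in5=1 in6=0:
w1 = NOT in6 = NOT 0 = 1
w2 = w1 OR in1 = 1 OR 1 = 1
w3 = in0 XOR in3 = 0 XOR 1 = 1
w4 = in2 OR in5 = 1 OR 1 = 1
w5 = w4 NAND in4 = 1 NAND 1 = 0
w6 = w2 XOR w5 = 1 XOR 0 = 1
w7 = w6 NAND w3 = 1 NAND 1 = 0
So w7 = 0 as required.

in0=0 in1=1 in2=1 in3=1 in4=1 in5=1 in6=0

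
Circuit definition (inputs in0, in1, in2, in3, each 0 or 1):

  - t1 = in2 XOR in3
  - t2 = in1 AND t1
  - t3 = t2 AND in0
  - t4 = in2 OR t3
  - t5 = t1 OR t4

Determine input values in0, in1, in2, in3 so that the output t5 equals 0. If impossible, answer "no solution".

in0=0, in1=1, in2=0, in3=0

Check with in0=0, in1=1, in2=0, in3=0:
t1 = in2 XOR in3 = 0 XOR 0 = 0
t2 = in1 AND t1 = 1 AND 0 = 0
t3 = t2 AND in0 = 0 AND 0 = 0
t4 = in2 OR t3 = 0 OR 0 = 0
t5 = t1 OR t4 = 0 OR 0 = 0
So t5 = 0 as required.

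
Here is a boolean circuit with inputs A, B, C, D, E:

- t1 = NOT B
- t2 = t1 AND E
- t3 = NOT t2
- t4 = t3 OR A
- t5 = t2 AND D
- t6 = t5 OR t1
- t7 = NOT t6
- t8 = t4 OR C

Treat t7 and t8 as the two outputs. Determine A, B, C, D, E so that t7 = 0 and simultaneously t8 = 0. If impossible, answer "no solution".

A=0 B=0 C=0 D=1 E=1

Check with A=0 B=0 C=0 D=1 E=1:
t1 = NOT B = NOT 0 = 1
t2 = t1 AND E = 1 AND 1 = 1
t3 = NOT t2 = NOT 1 = 0
t4 = t3 OR A = 0 OR 0 = 0
t5 = t2 AND D = 1 AND 1 = 1
t6 = t5 OR t1 = 1 OR 1 = 1
t7 = NOT t6 = NOT 1 = 0
t8 = t4 OR C = 0 OR 0 = 0
So t7 = 0 and t8 = 0.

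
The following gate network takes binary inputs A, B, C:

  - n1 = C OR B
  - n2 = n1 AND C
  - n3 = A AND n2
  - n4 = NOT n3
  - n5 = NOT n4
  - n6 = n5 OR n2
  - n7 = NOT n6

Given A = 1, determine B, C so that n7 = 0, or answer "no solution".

B=1, C=1

Check with A = 1 and B=1, C=1:
n1 = C OR B = 1 OR 1 = 1
n2 = n1 AND C = 1 AND 1 = 1
n3 = A AND n2 = 1 AND 1 = 1
n4 = NOT n3 = NOT 1 = 0
n5 = NOT n4 = NOT 0 = 1
n6 = n5 OR n2 = 1 OR 1 = 1
n7 = NOT n6 = NOT 1 = 0
So n7 = 0.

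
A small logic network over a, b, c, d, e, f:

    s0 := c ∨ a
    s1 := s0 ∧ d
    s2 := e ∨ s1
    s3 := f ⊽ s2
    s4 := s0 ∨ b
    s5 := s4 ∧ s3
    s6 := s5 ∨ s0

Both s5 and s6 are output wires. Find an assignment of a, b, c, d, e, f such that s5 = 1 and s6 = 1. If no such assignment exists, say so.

a=0, b=1, c=0, d=0, e=0, f=0

Check with a=0, b=1, c=0, d=0, e=0, f=0:
s0 = c ∨ a = 0 ∨ 0 = 0
s1 = s0 ∧ d = 0 ∧ 0 = 0
s2 = e ∨ s1 = 0 ∨ 0 = 0
s3 = f ⊽ s2 = 0 ⊽ 0 = 1
s4 = s0 ∨ b = 0 ∨ 1 = 1
s5 = s4 ∧ s3 = 1 ∧ 1 = 1
s6 = s5 ∨ s0 = 1 ∨ 0 = 1
So s5 = 1 and s6 = 1.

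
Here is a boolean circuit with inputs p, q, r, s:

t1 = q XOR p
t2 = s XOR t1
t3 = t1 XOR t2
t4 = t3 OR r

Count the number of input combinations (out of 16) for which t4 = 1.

12

t4 = t3 OR r must be 1, so at least one of t3, r is 1.
Enumerating the 16 input combinations, 12 give t4 = 1 and 4 give t4 = 0.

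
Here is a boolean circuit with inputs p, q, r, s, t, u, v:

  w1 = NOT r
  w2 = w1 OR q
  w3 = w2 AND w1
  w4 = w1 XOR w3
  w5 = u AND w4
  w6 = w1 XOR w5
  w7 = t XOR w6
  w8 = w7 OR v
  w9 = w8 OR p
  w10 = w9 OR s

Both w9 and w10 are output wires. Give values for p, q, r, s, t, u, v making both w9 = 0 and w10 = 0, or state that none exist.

Check with p=0, q=1, r=1, s=0, t=0, u=0, v=0:
w1 = NOT r = NOT 1 = 0
w2 = w1 OR q = 0 OR 1 = 1
w3 = w2 AND w1 = 1 AND 0 = 0
w4 = w1 XOR w3 = 0 XOR 0 = 0
w5 = u AND w4 = 0 AND 0 = 0
w6 = w1 XOR w5 = 0 XOR 0 = 0
w7 = t XOR w6 = 0 XOR 0 = 0
w8 = w7 OR v = 0 OR 0 = 0
w9 = w8 OR p = 0 OR 0 = 0
w10 = w9 OR s = 0 OR 0 = 0
So w9 = 0 and w10 = 0.

p=0, q=1, r=1, s=0, t=0, u=0, v=0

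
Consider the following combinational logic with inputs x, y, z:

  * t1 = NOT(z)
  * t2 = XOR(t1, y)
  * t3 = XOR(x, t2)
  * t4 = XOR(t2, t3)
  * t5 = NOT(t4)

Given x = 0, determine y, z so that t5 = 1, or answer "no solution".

y=0, z=0

t5 = NOT(t4) must be 1, so t4 = 0.
Check with x = 0 and y=0, z=0:
t1 = NOT(z) = NOT 0 = 1
t2 = XOR(t1, y) = XOR(1, 0) = 1
t3 = XOR(x, t2) = XOR(0, 1) = 1
t4 = XOR(t2, t3) = XOR(1, 1) = 0
t5 = NOT(t4) = NOT 0 = 1
So t5 = 1.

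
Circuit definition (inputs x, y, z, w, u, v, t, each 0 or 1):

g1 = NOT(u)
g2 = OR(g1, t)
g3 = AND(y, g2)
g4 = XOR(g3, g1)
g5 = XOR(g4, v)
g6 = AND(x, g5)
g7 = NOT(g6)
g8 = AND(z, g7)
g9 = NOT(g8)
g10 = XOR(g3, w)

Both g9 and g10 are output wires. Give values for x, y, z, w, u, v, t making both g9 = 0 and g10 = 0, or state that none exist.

Check with x=0, y=0, z=1, w=0, u=1, v=1, t=0:
g1 = NOT(u) = NOT 1 = 0
g2 = OR(g1, t) = OR(0, 0) = 0
g3 = AND(y, g2) = AND(0, 0) = 0
g4 = XOR(g3, g1) = XOR(0, 0) = 0
g5 = XOR(g4, v) = XOR(0, 1) = 1
g6 = AND(x, g5) = AND(0, 1) = 0
g7 = NOT(g6) = NOT 0 = 1
g8 = AND(z, g7) = AND(1, 1) = 1
g9 = NOT(g8) = NOT 1 = 0
g10 = XOR(g3, w) = XOR(0, 0) = 0
So g9 = 0 and g10 = 0.

x=0, y=0, z=1, w=0, u=1, v=1, t=0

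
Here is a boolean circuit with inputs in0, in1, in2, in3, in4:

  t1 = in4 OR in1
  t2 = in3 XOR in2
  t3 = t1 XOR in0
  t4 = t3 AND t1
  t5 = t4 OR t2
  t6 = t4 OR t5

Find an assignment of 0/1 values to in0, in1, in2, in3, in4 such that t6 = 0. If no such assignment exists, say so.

t6 = t4 OR t5 must be 0, so both t4 = 0 and t5 = 0.
Check with in0=1, in1=1, in2=0, in3=0, in4=0:
t1 = in4 OR in1 = 0 OR 1 = 1
t2 = in3 XOR in2 = 0 XOR 0 = 0
t3 = t1 XOR in0 = 1 XOR 1 = 0
t4 = t3 AND t1 = 0 AND 1 = 0
t5 = t4 OR t2 = 0 OR 0 = 0
t6 = t4 OR t5 = 0 OR 0 = 0
So t6 = 0 as required.

in0=1, in1=1, in2=0, in3=0, in4=0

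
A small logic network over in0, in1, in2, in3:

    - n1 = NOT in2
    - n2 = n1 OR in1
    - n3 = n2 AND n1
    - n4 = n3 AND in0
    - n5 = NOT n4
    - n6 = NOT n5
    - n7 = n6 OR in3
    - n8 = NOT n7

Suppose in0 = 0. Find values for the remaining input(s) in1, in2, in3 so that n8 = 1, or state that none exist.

Check with in0 = 0 and in1=0, in2=0, in3=0:
n1 = NOT in2 = NOT 0 = 1
n2 = n1 OR in1 = 1 OR 0 = 1
n3 = n2 AND n1 = 1 AND 1 = 1
n4 = n3 AND in0 = 1 AND 0 = 0
n5 = NOT n4 = NOT 0 = 1
n6 = NOT n5 = NOT 1 = 0
n7 = n6 OR in3 = 0 OR 0 = 0
n8 = NOT n7 = NOT 0 = 1
So n8 = 1.

in1=0 in2=0 in3=0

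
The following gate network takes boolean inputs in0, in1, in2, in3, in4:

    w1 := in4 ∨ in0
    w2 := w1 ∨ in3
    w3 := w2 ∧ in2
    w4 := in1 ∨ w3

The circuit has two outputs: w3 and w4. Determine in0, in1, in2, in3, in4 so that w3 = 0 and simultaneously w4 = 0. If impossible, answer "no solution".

in0=1 in1=0 in2=0 in3=0 in4=1

Check with in0=1 in1=0 in2=0 in3=0 in4=1:
w1 = in4 ∨ in0 = 1 ∨ 1 = 1
w2 = w1 ∨ in3 = 1 ∨ 0 = 1
w3 = w2 ∧ in2 = 1 ∧ 0 = 0
w4 = in1 ∨ w3 = 0 ∨ 0 = 0
So w3 = 0 and w4 = 0.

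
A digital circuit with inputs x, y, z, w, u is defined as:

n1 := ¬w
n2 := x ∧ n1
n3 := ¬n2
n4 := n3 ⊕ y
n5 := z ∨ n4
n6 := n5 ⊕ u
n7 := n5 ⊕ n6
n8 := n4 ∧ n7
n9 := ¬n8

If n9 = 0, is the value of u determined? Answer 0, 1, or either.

1

n9 = ¬n8 must be 0, so n8 = 1.
n8 = n4 ∧ n7 must be 1, so both n4 = 1 and n7 = 1.
n4 = n3 ⊕ y must be 1, so n3 and y differ.
Every assignment with n9 = 0 has u = 1; there are 8 such assignment(s).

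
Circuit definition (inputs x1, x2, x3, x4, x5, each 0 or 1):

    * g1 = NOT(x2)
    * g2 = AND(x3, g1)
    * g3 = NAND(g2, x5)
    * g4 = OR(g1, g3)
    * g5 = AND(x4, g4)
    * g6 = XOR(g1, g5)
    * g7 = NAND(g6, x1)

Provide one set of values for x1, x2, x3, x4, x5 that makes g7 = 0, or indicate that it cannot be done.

g7 = NAND(g6, x1) must be 0, so both g6 = 1 and x1 = 1.
Check with x1=1, x2=0, x3=1, x4=0, x5=0:
g1 = NOT(x2) = NOT 0 = 1
g2 = AND(x3, g1) = AND(1, 1) = 1
g3 = NAND(g2, x5) = NAND(1, 0) = 1
g4 = OR(g1, g3) = OR(1, 1) = 1
g5 = AND(x4, g4) = AND(0, 1) = 0
g6 = XOR(g1, g5) = XOR(1, 0) = 1
g7 = NAND(g6, x1) = NAND(1, 1) = 0
So g7 = 0 as required.

x1=1, x2=0, x3=1, x4=0, x5=0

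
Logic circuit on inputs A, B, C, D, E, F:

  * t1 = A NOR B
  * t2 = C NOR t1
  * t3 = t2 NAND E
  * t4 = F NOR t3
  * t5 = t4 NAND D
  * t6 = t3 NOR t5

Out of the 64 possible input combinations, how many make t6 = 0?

t6 = t3 NOR t5 must be 0, so at least one of t3, t5 is 1.
Enumerating the 64 input combinations, 61 give t6 = 0 and 3 give t6 = 1.

61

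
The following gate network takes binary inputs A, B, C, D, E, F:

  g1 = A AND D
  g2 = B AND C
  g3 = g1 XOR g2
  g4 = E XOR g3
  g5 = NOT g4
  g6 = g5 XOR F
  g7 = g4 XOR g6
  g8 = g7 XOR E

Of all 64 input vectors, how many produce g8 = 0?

32

g8 = g7 XOR E must be 0, so g7 and E are equal.
Enumerating the 64 input combinations, 32 give g8 = 0 and 32 give g8 = 1.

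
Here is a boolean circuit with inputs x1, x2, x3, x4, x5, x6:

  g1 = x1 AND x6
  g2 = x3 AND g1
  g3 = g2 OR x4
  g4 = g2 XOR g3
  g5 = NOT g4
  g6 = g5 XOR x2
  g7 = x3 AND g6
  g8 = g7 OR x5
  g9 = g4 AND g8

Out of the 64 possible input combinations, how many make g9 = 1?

17

g9 = g4 AND g8 must be 1, so both g4 = 1 and g8 = 1.
Enumerating the 64 input combinations, 17 give g9 = 1 and 47 give g9 = 0.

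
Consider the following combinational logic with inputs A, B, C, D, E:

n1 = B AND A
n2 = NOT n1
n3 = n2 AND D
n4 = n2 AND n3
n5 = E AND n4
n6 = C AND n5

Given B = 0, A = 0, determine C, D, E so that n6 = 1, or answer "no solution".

n6 = C AND n5 must be 1, so both C = 1 and n5 = 1.
Check with B = 0, A = 0 and C=1, D=1, E=1:
n1 = B AND A = 0 AND 0 = 0
n2 = NOT n1 = NOT 0 = 1
n3 = n2 AND D = 1 AND 1 = 1
n4 = n2 AND n3 = 1 AND 1 = 1
n5 = E AND n4 = 1 AND 1 = 1
n6 = C AND n5 = 1 AND 1 = 1
So n6 = 1.

C=1 D=1 E=1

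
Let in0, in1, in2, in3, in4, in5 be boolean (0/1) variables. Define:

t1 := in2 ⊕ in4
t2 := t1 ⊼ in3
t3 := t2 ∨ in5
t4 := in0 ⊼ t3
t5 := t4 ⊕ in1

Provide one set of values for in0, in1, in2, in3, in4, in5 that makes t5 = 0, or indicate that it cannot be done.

in0=0 in1=1 in2=0 in3=1 in4=0 in5=0

Check with in0=0 in1=1 in2=0 in3=1 in4=0 in5=0:
t1 = in2 ⊕ in4 = 0 ⊕ 0 = 0
t2 = t1 ⊼ in3 = 0 ⊼ 1 = 1
t3 = t2 ∨ in5 = 1 ∨ 0 = 1
t4 = in0 ⊼ t3 = 0 ⊼ 1 = 1
t5 = t4 ⊕ in1 = 1 ⊕ 1 = 0
So t5 = 0 as required.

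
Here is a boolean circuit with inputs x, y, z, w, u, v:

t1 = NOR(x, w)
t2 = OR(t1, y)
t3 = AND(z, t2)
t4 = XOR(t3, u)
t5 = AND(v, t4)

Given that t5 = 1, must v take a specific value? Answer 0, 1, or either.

t5 = AND(v, t4) must be 1, so both v = 1 and t4 = 1.
t4 = XOR(t3, u) must be 1, so t3 and u differ.
Every assignment with t5 = 1 has v = 1; there are 16 such assignment(s).

1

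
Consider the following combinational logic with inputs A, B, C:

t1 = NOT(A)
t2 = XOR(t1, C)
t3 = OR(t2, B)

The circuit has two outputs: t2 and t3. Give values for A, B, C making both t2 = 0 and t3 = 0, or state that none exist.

Check with A=1, B=0, C=0:
t1 = NOT(A) = NOT 1 = 0
t2 = XOR(t1, C) = XOR(0, 0) = 0
t3 = OR(t2, B) = OR(0, 0) = 0
So t2 = 0 and t3 = 0.

A=1, B=0, C=0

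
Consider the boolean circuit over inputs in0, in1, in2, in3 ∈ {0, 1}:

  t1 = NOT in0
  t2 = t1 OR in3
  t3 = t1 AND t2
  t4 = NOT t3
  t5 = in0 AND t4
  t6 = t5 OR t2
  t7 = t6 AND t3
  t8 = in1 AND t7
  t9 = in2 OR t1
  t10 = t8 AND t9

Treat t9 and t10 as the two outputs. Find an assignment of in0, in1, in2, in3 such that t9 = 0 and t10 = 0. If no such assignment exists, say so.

in0=1, in1=0, in2=0, in3=1

Check with in0=1, in1=0, in2=0, in3=1:
t1 = NOT in0 = NOT 1 = 0
t2 = t1 OR in3 = 0 OR 1 = 1
t3 = t1 AND t2 = 0 AND 1 = 0
t4 = NOT t3 = NOT 0 = 1
t5 = in0 AND t4 = 1 AND 1 = 1
t6 = t5 OR t2 = 1 OR 1 = 1
t7 = t6 AND t3 = 1 AND 0 = 0
t8 = in1 AND t7 = 0 AND 0 = 0
t9 = in2 OR t1 = 0 OR 0 = 0
t10 = t8 AND t9 = 0 AND 0 = 0
So t9 = 0 and t10 = 0.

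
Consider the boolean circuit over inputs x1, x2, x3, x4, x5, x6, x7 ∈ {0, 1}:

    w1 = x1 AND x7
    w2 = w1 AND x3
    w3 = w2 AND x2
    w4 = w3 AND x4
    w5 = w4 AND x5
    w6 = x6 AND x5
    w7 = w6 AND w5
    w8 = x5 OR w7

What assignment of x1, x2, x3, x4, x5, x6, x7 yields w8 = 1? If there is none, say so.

x1=1, x2=0, x3=1, x4=1, x5=1, x6=0, x7=1

w8 = x5 OR w7 must be 1, so at least one of x5, w7 is 1.
Check with x1=1, x2=0, x3=1, x4=1, x5=1, x6=0, x7=1:
w1 = x1 AND x7 = 1 AND 1 = 1
w2 = w1 AND x3 = 1 AND 1 = 1
w3 = w2 AND x2 = 1 AND 0 = 0
w4 = w3 AND x4 = 0 AND 1 = 0
w5 = w4 AND x5 = 0 AND 1 = 0
w6 = x6 AND x5 = 0 AND 1 = 0
w7 = w6 AND w5 = 0 AND 0 = 0
w8 = x5 OR w7 = 1 OR 0 = 1
So w8 = 1 as required.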